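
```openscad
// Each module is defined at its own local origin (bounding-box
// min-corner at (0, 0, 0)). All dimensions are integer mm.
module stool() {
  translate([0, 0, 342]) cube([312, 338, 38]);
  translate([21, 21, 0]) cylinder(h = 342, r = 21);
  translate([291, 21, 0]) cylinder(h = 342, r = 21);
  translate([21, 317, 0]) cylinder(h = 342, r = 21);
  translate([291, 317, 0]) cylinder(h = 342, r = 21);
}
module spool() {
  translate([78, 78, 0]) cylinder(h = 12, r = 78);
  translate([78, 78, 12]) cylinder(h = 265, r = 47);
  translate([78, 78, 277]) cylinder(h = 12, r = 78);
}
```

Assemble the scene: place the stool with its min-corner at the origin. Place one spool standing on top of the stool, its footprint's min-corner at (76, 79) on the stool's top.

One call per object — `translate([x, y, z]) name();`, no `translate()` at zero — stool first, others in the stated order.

stool();
translate([76, 79, 380]) spool();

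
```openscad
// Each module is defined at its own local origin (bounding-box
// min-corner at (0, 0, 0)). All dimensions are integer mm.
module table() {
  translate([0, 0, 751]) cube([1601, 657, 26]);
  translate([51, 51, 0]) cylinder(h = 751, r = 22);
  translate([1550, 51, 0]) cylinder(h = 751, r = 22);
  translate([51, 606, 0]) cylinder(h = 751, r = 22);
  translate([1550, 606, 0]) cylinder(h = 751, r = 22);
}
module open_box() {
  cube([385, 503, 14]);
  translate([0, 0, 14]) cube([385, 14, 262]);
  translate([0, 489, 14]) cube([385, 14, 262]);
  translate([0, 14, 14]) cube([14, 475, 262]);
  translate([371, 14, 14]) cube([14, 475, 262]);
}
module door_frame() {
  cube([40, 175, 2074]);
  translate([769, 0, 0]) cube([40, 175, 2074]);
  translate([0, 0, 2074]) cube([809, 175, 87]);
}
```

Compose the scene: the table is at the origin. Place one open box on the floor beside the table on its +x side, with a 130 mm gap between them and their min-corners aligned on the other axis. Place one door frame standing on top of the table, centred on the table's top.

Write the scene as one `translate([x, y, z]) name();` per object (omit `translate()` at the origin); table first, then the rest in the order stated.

table();
translate([1731, 0, 0]) open_box();
translate([396, 241, 777]) door_frame();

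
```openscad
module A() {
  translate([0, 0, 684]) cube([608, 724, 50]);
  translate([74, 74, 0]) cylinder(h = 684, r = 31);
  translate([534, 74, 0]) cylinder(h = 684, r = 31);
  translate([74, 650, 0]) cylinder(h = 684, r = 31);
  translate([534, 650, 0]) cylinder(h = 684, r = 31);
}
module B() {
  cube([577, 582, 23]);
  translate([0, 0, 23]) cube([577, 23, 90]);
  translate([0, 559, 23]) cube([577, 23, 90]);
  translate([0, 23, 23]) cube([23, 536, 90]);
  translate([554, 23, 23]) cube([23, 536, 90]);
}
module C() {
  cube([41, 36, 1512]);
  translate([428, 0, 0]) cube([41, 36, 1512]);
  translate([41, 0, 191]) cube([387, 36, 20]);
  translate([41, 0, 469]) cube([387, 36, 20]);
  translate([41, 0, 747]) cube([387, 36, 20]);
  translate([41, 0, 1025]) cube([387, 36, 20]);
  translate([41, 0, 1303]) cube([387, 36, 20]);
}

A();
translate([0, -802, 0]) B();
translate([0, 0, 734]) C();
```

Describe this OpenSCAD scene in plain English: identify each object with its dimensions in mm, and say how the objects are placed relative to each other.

A is a table: top 608 mm (x) × 724 mm (y), 50 mm thick, upper face at z = 734 mm, on four round legs of 62 mm diameter, each leg's bounding box inset 43 mm from the nearest pair of top edges, running from z = 0 to the bottom of the top.

B is an open storage box with external size 577×582×113 mm and wall thickness 23 mm (the base is also 23 mm thick). The base covers the whole footprint; the four walls stand on the base, with the y-facing walls full-width and the x-facing walls fitting between their inner faces.

C is a wooden ladder with two side rails of 41×36 mm section and 1512 mm height, set 469 mm apart overall. Between them run 5 rectangular rungs (36 mm deep, 20 mm thick), front faces flush with the rails' −y face. The bottom of the first rung is 191 mm above the floor and each subsequent rung is 278 mm higher than the one below.

The open box is on the floor beside the table on its −y side. The ladder is on top of the table.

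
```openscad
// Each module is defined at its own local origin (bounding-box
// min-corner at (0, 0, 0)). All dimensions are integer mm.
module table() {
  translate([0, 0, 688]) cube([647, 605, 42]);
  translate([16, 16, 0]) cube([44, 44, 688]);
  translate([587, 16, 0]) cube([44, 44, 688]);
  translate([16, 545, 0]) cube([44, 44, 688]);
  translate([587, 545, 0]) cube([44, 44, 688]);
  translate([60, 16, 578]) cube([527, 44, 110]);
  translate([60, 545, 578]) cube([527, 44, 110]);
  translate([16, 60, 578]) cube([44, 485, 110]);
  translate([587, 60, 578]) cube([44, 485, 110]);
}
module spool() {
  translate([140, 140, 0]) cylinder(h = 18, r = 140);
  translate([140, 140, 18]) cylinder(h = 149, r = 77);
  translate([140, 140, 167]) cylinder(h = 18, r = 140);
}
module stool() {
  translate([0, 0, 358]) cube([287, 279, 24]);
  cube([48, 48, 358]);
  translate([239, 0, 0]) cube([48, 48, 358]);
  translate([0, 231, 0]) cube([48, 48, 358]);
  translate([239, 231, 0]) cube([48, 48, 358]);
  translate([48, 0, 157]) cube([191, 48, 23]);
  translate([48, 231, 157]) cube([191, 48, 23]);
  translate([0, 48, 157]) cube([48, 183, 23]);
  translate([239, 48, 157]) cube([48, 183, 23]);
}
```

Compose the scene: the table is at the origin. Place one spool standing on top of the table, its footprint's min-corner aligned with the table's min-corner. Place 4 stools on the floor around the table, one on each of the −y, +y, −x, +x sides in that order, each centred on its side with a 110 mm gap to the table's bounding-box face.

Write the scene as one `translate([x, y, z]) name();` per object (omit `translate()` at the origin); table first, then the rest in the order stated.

table();
translate([0, 0, 730]) spool();
translate([180, -389, 0]) stool();
translate([180, 715, 0]) stool();
translate([-397, 163, 0]) stool();
translate([757, 163, 0]) stool();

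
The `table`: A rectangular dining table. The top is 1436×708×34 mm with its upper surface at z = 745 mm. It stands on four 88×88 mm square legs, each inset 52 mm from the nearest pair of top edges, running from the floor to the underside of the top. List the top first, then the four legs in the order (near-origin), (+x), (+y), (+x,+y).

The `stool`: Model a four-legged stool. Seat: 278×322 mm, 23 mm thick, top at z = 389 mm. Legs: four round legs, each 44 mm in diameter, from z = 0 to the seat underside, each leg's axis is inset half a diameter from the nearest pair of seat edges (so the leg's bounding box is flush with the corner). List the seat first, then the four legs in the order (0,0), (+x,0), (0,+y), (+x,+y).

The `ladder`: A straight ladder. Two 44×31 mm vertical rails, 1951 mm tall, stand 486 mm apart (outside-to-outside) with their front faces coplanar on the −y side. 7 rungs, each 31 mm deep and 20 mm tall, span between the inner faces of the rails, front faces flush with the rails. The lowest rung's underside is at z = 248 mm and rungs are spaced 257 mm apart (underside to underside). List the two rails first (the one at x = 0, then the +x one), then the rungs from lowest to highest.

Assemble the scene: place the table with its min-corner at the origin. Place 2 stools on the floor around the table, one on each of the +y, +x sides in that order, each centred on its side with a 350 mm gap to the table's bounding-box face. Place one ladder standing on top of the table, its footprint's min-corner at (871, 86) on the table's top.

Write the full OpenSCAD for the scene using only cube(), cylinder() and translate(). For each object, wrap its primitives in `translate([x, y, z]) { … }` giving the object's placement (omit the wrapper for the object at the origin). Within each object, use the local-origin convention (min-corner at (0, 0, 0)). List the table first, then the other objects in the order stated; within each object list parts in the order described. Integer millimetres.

translate([0, 0, 711]) cube([1436, 708, 34]);
translate([52, 52, 0]) cube([88, 88, 711]);
translate([1296, 52, 0]) cube([88, 88, 711]);
translate([52, 568, 0]) cube([88, 88, 711]);
translate([1296, 568, 0]) cube([88, 88, 711]);
translate([579, 1058, 0]) {
  translate([0, 0, 366]) cube([278, 322, 23]);
  translate([22, 22, 0]) cylinder(h = 366, r = 22);
  translate([256, 22, 0]) cylinder(h = 366, r = 22);
  translate([22, 300, 0]) cylinder(h = 366, r = 22);
  translate([256, 300, 0]) cylinder(h = 366, r = 22);
}
translate([1786, 193, 0]) {
  translate([0, 0, 366]) cube([278, 322, 23]);
  translate([22, 22, 0]) cylinder(h = 366, r = 22);
  translate([256, 22, 0]) cylinder(h = 366, r = 22);
  translate([22, 300, 0]) cylinder(h = 366, r = 22);
  translate([256, 300, 0]) cylinder(h = 366, r = 22);
}
translate([871, 86, 745]) {
  cube([44, 31, 1951]);
  translate([442, 0, 0]) cube([44, 31, 1951]);
  translate([44, 0, 248]) cube([398, 31, 20]);
  translate([44, 0, 505]) cube([398, 31, 20]);
  translate([44, 0, 762]) cube([398, 31, 20]);
  translate([44, 0, 1019]) cube([398, 31, 20]);
  translate([44, 0, 1276]) cube([398, 31, 20]);
  translate([44, 0, 1533]) cube([398, 31, 20]);
  translate([44, 0, 1790]) cube([398, 31, 20]);
}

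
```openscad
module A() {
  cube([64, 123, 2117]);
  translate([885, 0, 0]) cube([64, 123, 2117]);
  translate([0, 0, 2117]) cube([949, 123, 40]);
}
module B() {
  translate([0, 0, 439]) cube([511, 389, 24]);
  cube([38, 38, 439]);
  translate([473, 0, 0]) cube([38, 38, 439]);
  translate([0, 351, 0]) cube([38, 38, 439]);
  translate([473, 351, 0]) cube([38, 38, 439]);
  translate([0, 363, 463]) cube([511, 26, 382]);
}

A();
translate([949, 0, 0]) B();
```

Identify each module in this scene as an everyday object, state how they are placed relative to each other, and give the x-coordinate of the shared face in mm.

The door frame's +x face and the chair's −x face are both at x = 949 mm.

A is a door frame. B is a chair. The chair is against the door frame's +x side, with their −y faces flush. The x-coordinate of the shared face is 949 mm.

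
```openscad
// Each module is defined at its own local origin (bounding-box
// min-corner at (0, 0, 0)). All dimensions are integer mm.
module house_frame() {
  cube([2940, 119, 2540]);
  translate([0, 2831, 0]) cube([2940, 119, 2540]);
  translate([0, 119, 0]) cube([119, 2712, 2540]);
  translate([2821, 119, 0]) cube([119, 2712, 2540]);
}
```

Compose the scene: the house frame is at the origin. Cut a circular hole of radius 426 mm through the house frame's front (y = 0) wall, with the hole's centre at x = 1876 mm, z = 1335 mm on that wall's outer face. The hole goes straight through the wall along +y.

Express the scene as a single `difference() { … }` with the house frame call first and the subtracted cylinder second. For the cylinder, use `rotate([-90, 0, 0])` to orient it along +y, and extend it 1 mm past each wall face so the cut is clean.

difference() {
  house_frame();
  translate([1876, -1, 1335]) rotate([-90, 0, 0]) cylinder(h = 121, r = 426);
}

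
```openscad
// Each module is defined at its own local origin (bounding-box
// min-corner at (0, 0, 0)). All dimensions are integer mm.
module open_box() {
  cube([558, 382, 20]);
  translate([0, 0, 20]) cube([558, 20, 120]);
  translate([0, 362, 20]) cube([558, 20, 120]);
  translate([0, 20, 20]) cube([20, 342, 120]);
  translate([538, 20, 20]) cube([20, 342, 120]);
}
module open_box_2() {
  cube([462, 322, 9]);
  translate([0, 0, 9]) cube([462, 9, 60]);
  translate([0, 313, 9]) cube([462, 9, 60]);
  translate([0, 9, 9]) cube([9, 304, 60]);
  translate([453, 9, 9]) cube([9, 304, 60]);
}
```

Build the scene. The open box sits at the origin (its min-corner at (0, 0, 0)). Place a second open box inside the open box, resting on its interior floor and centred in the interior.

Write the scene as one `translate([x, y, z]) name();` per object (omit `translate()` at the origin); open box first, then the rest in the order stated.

open_box();
translate([48, 30, 20]) open_box_2();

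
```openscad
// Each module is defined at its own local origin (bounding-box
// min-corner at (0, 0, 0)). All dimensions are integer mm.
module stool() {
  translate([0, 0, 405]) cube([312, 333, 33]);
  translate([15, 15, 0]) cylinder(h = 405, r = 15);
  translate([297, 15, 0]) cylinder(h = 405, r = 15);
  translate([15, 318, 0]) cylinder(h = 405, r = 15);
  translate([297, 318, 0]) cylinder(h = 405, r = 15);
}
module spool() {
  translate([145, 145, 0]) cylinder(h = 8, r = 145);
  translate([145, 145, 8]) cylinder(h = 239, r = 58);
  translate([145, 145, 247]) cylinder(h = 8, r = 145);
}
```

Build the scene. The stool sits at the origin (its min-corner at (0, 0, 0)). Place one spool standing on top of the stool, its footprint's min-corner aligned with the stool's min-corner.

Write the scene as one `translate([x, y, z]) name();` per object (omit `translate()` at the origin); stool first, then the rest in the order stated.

stool();
translate([0, 0, 438]) spool();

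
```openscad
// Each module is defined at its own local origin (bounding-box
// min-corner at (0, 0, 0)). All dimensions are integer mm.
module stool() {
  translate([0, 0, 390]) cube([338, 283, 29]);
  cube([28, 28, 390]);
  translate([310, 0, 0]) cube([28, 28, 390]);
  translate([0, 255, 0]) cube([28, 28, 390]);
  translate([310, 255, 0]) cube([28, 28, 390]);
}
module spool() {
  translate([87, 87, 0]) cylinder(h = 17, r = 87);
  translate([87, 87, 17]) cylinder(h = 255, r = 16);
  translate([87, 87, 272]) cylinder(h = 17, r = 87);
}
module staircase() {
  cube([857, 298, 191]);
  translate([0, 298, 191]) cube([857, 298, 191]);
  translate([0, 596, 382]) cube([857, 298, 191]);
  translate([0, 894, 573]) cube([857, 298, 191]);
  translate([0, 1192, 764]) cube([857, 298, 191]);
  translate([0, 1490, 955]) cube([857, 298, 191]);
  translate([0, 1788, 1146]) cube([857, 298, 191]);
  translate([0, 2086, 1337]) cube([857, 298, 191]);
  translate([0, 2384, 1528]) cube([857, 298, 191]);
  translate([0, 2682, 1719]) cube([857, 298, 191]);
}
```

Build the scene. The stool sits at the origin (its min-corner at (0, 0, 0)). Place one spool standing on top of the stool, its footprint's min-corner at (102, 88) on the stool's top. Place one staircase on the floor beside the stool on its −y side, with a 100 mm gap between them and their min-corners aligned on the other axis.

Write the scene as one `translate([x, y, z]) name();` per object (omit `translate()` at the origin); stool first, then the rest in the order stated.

stool();
translate([102, 88, 419]) spool();
translate([0, -3080, 0]) staircase();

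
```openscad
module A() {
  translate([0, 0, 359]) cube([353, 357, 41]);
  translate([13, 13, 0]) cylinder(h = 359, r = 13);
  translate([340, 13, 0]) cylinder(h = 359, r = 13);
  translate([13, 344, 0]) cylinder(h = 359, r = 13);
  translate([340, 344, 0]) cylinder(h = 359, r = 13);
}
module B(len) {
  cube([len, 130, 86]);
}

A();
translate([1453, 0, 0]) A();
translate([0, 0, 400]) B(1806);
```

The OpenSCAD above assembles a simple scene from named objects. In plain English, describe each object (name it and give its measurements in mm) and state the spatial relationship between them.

A is a four-legged stool. The seat is a 353×357×41 mm slab whose top surface is at z = 400 mm; four round legs, each 26 mm in diameter, run from the floor (z = 0) to the underside of the seat, each leg's axis is inset half a diameter from the nearest pair of seat edges (so the leg's bounding box is flush with the corner).

B is a rectangular beam 1806 mm long (x), 130 mm deep (y), 86 mm thick (z).

The beam spans the tops of two stools placed 1100 mm apart, resting at z = 400 mm.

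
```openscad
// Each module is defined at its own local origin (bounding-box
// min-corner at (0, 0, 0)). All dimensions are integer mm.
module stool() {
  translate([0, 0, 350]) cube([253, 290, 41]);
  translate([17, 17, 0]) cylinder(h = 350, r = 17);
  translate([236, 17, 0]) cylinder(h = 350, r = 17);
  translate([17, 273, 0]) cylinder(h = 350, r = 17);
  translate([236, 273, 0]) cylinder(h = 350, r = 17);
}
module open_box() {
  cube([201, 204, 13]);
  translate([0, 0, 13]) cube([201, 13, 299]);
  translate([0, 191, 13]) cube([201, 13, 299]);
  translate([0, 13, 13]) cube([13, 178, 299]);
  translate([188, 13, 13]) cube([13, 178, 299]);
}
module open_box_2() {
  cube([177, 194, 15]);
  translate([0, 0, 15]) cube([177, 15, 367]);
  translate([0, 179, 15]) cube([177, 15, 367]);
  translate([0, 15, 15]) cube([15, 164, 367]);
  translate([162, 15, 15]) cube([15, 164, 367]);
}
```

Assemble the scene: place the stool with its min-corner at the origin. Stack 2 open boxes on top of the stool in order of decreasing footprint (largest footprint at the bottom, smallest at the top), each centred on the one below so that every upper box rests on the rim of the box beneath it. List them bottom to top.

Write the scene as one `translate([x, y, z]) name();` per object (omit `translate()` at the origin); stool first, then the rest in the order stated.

stool();
translate([26, 43, 391]) open_box();
translate([38, 48, 703]) open_box_2();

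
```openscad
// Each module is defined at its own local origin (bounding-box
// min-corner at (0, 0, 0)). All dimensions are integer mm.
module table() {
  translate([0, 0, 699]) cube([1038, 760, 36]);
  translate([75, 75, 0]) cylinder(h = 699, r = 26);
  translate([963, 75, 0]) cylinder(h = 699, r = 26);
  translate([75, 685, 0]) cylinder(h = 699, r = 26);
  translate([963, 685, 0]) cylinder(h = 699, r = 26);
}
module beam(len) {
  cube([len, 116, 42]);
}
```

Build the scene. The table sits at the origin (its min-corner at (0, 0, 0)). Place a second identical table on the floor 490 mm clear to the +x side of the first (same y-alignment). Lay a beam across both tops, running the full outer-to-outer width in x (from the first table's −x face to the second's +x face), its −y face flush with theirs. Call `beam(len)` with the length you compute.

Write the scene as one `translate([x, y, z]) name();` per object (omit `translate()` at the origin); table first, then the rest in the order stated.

table();
translate([1528, 0, 0]) table();
translate([0, 0, 735]) beam(2566);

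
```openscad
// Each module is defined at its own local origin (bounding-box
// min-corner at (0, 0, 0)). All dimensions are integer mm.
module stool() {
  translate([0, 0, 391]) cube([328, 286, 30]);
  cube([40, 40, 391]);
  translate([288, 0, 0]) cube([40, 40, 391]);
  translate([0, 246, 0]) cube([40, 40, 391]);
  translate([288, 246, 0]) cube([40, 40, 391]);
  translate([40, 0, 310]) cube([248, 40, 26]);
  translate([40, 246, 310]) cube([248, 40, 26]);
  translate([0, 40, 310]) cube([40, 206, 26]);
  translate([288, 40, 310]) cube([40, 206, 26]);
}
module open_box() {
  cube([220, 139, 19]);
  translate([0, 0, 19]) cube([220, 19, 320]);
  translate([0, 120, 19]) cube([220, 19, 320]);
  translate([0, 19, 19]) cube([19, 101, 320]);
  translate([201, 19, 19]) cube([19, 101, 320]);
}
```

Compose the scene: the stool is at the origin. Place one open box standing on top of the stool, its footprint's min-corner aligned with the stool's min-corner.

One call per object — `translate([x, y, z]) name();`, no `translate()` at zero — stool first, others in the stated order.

stool();
translate([0, 0, 421]) open_box();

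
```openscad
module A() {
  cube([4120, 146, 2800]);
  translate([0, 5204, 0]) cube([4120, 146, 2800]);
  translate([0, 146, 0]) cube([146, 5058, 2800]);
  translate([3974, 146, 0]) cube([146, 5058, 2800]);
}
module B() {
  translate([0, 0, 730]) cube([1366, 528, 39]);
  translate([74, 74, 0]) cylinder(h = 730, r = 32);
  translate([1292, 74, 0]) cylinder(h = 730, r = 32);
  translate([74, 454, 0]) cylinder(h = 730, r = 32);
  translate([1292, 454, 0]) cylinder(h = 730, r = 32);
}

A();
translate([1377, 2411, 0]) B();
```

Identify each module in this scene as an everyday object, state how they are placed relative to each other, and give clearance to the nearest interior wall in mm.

Clearances: x = 1231, y = 2265; minimum 1231 mm.

A is a house frame. B is a table. The table sits inside the house frame, centred. The clearance to the nearest interior wall is 1231 mm.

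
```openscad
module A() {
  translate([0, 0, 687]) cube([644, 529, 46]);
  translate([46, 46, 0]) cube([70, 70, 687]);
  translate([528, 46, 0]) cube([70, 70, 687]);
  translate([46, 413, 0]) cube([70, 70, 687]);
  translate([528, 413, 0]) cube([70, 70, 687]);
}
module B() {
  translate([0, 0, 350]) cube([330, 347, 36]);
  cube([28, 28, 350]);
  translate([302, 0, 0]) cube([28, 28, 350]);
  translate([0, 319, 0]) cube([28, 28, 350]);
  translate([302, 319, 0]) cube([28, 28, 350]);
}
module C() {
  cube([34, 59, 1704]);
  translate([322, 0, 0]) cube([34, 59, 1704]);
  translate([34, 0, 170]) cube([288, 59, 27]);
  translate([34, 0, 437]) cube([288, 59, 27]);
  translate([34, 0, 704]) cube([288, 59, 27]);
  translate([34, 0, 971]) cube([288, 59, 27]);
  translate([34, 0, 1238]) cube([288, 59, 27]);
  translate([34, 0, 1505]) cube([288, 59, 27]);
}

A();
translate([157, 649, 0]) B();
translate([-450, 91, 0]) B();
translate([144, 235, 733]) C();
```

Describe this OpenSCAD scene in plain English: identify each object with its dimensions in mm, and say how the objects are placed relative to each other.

A is a rectangular dining table. The top is 644×529×46 mm with its upper surface at z = 733 mm. It stands on four 70×70 mm square legs, each inset 46 mm from the nearest pair of top edges, running from the floor to the underside of the top.

B is a four-legged stool. The seat is a 330×347×36 mm slab whose top surface is at z = 386 mm; four square legs, each 28×28 mm in cross-section, run from the floor (z = 0) to the underside of the seat, each flush with a corner of the seat.

C is a wooden ladder with two side rails of 34×59 mm section and 1704 mm height, set 356 mm apart overall. Between them run 6 rectangular rungs (59 mm deep, 27 mm thick), front faces flush with the rails' −y face. The bottom of the first rung is 170 mm above the floor and each subsequent rung is 267 mm higher than the one below.

Two stools sit around the table at the +y, −x sides. The ladder is on top of the table, centred.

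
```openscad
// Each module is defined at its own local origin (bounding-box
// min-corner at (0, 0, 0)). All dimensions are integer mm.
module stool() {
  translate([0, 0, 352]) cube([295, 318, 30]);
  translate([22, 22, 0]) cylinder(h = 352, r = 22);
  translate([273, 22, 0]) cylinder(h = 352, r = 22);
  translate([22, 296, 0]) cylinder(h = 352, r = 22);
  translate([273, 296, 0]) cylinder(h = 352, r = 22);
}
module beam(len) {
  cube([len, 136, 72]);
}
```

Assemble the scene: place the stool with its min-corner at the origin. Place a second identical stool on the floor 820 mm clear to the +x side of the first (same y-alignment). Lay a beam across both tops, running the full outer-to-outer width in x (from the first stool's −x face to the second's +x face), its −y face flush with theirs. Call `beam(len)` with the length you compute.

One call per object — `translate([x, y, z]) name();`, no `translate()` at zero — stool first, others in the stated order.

stool();
translate([1115, 0, 0]) stool();
translate([0, 0, 382]) beam(1410);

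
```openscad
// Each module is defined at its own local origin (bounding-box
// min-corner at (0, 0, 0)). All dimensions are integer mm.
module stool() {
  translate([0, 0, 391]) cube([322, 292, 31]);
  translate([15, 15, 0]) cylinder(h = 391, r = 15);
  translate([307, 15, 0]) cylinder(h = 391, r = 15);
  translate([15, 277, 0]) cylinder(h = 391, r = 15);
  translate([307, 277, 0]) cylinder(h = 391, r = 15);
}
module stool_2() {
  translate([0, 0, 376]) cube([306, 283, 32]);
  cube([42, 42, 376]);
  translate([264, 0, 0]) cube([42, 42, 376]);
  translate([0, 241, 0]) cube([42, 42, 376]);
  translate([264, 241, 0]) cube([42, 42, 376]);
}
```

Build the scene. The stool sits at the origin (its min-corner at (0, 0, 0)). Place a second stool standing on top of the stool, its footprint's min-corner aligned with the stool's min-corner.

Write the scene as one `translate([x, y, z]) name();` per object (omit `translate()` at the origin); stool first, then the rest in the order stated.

stool();
translate([0, 0, 422]) stool_2();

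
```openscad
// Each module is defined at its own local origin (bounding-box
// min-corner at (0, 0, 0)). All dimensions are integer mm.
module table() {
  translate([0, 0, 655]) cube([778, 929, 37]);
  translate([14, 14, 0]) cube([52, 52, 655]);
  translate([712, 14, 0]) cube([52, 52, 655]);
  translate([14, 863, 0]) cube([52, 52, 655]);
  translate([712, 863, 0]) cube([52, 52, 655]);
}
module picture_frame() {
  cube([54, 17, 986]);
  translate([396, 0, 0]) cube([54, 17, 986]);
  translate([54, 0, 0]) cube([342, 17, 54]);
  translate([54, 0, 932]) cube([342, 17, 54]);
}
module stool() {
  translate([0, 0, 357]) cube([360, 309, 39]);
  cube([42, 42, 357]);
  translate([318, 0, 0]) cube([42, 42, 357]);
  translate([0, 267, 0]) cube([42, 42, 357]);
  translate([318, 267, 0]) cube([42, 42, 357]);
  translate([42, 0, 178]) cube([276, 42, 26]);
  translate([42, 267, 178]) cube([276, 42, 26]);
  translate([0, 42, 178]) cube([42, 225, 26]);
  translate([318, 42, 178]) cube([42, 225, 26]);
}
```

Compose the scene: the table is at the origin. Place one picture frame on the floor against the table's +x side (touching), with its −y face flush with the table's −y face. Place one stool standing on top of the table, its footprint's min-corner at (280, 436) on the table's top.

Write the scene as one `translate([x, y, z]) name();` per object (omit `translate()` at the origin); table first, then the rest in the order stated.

table();
translate([778, 0, 0]) picture_frame();
translate([280, 436, 692]) stool();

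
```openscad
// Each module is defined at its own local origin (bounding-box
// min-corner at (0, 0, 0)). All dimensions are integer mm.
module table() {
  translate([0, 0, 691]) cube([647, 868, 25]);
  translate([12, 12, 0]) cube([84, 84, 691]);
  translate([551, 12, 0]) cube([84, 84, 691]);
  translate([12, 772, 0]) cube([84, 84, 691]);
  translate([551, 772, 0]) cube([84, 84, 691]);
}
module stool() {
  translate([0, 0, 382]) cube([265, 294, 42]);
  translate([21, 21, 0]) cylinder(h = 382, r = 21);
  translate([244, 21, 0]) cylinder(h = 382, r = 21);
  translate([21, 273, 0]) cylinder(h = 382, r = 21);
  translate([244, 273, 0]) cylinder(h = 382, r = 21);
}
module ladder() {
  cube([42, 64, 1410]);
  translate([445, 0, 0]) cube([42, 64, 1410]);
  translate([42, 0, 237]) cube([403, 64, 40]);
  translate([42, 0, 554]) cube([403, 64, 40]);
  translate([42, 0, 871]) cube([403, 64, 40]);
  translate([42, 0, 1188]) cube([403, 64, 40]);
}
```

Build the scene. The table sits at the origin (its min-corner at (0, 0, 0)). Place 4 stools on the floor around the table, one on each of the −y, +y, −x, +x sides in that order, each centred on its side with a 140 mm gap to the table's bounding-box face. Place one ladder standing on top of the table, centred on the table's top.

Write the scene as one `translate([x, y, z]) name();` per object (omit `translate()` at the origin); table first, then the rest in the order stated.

table();
translate([191, -434, 0]) stool();
translate([191, 1008, 0]) stool();
translate([-405, 287, 0]) stool();
translate([787, 287, 0]) stool();
translate([80, 402, 716]) ladder();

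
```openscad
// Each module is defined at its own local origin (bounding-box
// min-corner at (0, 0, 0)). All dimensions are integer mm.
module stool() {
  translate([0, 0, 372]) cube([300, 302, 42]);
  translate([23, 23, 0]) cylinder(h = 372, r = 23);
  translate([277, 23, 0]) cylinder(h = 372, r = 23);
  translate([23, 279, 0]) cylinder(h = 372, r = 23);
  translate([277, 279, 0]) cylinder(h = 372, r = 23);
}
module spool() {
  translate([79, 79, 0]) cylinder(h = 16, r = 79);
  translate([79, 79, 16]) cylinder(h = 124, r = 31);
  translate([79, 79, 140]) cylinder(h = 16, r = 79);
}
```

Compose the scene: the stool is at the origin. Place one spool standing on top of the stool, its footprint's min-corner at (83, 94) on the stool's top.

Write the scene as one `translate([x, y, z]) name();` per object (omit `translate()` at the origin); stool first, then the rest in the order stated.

stool();
translate([83, 94, 414]) spool();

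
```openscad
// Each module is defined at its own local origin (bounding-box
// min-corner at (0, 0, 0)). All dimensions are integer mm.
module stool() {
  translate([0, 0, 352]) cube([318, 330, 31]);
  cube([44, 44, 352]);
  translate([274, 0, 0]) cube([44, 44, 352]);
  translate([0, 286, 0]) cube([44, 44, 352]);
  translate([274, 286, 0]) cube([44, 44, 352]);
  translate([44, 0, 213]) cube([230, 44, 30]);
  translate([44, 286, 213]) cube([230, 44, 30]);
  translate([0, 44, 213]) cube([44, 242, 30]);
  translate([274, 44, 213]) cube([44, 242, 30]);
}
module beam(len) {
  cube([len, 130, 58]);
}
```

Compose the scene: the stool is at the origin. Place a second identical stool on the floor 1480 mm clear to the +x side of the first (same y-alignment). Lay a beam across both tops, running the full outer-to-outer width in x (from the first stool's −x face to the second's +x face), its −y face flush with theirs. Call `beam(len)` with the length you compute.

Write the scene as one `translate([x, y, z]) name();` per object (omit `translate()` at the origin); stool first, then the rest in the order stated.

stool();
translate([1798, 0, 0]) stool();
translate([0, 0, 383]) beam(2116);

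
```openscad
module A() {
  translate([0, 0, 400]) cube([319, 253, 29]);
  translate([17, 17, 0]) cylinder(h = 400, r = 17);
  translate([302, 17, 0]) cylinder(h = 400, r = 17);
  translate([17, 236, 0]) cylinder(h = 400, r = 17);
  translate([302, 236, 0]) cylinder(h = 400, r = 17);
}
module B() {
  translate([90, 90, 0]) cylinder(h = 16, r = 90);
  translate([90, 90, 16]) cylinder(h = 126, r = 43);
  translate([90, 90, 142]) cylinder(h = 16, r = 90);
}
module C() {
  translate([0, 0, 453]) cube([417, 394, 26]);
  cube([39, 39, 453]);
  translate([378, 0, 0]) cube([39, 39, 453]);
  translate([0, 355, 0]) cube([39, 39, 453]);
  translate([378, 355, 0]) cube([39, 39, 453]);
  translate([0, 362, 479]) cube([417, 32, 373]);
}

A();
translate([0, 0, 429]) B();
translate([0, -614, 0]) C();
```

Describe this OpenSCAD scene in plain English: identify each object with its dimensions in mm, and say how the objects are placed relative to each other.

A is a four-legged stool. The seat is a 319×253×29 mm slab whose top surface is at z = 429 mm; four round legs, each 34 mm in diameter, run from the floor (z = 0) to the underside of the seat, each leg's axis is inset half a diameter from the nearest pair of seat edges (so the leg's bounding box is flush with the corner).

B is a spool: two coaxial disc flanges of radius 90 mm and thickness 16 mm, joined by a core cylinder of radius 43 mm and height 126 mm. The lower flange rests on z = 0 and the three cylinders share a vertical axis.

C is a chair: 417×394 mm seat, 26 mm thick, top at z = 479 mm, on four 39 mm square corner legs flush with the seat edges. A 32 mm thick backrest slab spans the full seat width, extending 373 mm above the seat top, its back face flush with the seat's +y edge.

The spool is on top of the stool. The chair is on the floor beside the stool on its −y side.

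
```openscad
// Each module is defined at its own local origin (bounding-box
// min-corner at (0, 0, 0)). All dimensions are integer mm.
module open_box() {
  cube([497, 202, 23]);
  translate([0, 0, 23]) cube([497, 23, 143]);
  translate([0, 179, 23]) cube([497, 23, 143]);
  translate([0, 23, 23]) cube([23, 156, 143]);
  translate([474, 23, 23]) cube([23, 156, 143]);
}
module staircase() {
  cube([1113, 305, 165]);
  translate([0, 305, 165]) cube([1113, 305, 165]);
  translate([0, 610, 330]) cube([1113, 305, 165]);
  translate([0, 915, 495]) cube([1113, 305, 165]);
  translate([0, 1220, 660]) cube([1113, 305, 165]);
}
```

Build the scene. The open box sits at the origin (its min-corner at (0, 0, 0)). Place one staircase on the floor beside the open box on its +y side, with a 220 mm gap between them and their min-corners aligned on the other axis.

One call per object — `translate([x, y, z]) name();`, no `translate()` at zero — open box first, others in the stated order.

open_box();
translate([0, 422, 0]) staircase();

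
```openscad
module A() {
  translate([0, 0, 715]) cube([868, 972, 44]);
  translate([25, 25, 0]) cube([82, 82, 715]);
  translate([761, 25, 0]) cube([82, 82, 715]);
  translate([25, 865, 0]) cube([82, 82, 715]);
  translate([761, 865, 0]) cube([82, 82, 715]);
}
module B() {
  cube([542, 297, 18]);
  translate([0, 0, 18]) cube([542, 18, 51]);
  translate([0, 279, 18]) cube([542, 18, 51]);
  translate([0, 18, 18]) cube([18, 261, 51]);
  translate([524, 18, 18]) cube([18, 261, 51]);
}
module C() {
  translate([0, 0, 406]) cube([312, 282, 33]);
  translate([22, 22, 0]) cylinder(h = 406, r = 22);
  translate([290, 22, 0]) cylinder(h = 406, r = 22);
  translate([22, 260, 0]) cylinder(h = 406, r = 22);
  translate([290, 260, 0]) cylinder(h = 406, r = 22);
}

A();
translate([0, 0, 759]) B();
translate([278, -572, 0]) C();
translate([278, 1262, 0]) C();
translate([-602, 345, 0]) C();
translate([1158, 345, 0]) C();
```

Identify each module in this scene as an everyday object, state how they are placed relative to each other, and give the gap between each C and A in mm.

Each stool's nearest face is 290 mm from the table's bounding box.

A is a table. B is an open box. C is a stool. The open box is on top of the table. Four stools sit around the table at the −y, +y, −x, +x sides. The gap between each stool and the table is 290 mm.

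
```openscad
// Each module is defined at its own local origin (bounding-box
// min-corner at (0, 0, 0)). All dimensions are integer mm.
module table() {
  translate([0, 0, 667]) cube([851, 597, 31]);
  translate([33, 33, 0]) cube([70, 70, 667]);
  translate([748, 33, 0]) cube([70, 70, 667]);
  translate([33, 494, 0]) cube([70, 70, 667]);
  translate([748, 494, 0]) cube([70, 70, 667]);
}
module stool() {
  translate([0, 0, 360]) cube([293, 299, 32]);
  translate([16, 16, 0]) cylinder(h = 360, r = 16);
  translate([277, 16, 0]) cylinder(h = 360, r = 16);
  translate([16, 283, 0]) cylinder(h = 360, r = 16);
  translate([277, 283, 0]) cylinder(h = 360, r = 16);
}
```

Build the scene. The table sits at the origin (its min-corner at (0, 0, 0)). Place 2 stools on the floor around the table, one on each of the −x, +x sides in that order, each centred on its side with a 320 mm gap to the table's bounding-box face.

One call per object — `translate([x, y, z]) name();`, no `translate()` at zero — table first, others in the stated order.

table();
translate([-613, 149, 0]) stool();
translate([1171, 149, 0]) stool();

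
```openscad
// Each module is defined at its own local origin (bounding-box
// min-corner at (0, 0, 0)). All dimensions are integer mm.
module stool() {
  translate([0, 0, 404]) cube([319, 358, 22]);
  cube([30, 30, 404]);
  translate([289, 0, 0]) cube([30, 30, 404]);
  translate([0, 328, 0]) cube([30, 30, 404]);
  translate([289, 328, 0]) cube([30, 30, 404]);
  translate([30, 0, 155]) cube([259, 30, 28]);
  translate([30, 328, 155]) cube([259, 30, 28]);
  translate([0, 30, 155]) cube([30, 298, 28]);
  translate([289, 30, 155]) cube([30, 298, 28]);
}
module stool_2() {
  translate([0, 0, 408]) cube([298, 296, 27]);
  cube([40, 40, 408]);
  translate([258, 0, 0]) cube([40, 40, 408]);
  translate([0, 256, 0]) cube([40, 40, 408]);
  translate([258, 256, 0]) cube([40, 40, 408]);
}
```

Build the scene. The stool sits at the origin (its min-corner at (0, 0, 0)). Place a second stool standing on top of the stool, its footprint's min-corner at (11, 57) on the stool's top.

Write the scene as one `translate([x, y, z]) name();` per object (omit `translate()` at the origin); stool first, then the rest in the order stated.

stool();
translate([11, 57, 426]) stool_2();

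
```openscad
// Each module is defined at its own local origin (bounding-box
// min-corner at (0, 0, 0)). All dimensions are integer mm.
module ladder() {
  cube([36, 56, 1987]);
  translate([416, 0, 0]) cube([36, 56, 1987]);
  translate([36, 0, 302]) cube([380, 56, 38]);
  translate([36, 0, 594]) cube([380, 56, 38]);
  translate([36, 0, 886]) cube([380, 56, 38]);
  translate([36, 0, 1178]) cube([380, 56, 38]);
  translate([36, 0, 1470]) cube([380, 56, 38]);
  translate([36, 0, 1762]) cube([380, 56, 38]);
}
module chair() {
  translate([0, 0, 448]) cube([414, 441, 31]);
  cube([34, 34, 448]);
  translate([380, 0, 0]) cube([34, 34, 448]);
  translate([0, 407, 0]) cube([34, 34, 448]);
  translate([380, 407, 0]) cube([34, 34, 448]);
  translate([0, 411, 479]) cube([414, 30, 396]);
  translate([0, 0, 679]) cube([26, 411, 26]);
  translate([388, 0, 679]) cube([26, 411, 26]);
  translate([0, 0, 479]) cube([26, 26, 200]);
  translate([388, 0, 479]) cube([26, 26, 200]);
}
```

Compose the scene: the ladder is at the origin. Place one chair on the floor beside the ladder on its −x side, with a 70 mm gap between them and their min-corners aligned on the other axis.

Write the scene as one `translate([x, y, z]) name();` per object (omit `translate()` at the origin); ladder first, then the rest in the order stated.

ladder();
translate([-484, 0, 0]) chair();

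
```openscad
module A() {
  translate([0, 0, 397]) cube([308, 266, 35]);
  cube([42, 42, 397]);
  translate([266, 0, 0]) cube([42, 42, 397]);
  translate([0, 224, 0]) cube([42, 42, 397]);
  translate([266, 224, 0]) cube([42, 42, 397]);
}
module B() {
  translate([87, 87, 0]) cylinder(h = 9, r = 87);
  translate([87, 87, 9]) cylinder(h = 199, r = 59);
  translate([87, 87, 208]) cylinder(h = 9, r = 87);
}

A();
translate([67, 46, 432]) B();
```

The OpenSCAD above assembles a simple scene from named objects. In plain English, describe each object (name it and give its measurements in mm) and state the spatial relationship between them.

A is a simple wooden stool: a rectangular seat 308 mm (x) by 266 mm (y), 35 mm thick, top face at z = 432 mm, on four square legs, each 42×42 mm in cross-section. The legs rest on z = 0, each flush with a corner of the seat.

B is a spool: two coaxial disc flanges of radius 87 mm and thickness 9 mm, joined by a core cylinder of radius 59 mm and height 199 mm. The lower flange rests on z = 0 and the three cylinders share a vertical axis.

The spool is on top of the stool, centred.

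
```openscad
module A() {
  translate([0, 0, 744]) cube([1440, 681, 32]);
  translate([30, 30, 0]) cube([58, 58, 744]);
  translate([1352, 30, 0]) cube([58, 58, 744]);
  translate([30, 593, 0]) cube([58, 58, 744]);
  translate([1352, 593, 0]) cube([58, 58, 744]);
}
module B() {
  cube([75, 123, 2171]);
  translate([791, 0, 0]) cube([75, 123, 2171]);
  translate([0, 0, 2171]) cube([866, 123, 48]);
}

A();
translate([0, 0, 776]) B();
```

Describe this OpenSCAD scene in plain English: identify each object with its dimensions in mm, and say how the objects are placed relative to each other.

A is a table with a 1440×681 mm rectangular top, 32 mm thick, top surface at z = 776 mm, supported by four 58×58 mm square legs, each inset 30 mm from the nearest pair of top edges, running from the floor.

B is a rectangular door frame: two vertical jambs of 75×123 mm section, 2171 mm tall, with a clear opening 716 mm wide between their inner faces. A header 48 mm tall and 123 mm deep lies on top of the jambs and spans the full outside width.

The door frame is on top of the table.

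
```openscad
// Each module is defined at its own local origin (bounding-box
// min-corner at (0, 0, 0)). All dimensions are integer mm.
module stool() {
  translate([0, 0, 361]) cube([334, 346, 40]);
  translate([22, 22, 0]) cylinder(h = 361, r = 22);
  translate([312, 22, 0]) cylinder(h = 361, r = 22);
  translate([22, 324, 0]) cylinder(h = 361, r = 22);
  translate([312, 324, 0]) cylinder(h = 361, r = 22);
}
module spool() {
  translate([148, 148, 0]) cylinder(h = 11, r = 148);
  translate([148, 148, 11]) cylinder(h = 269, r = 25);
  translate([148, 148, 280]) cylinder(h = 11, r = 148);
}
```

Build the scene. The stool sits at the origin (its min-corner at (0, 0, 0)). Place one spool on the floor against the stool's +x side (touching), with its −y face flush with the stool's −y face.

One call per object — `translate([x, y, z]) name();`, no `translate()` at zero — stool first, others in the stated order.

stool();
translate([334, 0, 0]) spool();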